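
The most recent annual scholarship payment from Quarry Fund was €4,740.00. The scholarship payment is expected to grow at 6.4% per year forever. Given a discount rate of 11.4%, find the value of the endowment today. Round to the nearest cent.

D₁ = D₀ × (1 + g) = €4,740.00 × 1.064 = €5,043.3600
Growing perpetuity: P = D₁ / (r − g) = €5,043.3600 / (0.114 − 0.064) = €100,867.20

€100867.20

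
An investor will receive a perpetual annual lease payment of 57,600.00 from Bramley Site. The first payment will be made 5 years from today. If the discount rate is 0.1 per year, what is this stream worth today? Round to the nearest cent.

Value at end of year 4: C / r = 57,600.00 / 0.1 = 576,000.0000
Discount to today: PV = 576,000.0000 / (1 + 0.1)^4 = 576,000.0000 / 1.464100 = 393,415.75

393415.75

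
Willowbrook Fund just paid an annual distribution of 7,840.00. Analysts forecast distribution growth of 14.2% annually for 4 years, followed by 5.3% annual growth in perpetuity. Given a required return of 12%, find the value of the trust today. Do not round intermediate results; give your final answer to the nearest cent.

D_1 = 8953.28000
D_2 = 10224.64576
D_3 = 11676.54546
D_4 = 13334.61491
Terminal value at year 4: TV = D_4×(1+g_2)/(r−g_2) = 14041.34950/0.067 = 209572.38065
P_0 = D_1/(1+r)^1 + D_2/(1+r)^2 + D_3/(1+r)^3 + D_4/(1+r)^4 + TV/(1+r)^4
    = 7994.00000 + 8151.02500 + 8311.13442 + 8474.38885 + 133187.03664 = 166117.58490

166117.58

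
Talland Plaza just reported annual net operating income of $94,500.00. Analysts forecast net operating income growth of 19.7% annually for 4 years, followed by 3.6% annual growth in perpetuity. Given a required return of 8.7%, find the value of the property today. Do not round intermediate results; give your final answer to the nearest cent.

D_1 = 113116.50000
D_2 = 135400.45050
D_3 = 162074.33925
D_4 = 194002.98408
Terminal value at year 4: TV = D_4×(1+g_2)/(r−g_2) = 200987.09151/0.051 = 3940923.36289
P_0 = D_1/(1+r)^1 + D_2/(1+r)^2 + D_3/(1+r)^3 + D_4/(1+r)^4 + TV/(1+r)^4
    = 104063.01748 + 114593.77362 + 126190.19965 + 138960.13706 + 2822798.07828 = 3306605.20609

$3306605.21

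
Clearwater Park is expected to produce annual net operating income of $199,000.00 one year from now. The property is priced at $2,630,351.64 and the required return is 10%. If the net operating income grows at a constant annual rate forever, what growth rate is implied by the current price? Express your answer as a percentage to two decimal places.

P = D₁/(r−g) ⇒ g = r − D₁/P = 0.1 − $199,000.00/$2,630,351.64 = 0.024345

2.43%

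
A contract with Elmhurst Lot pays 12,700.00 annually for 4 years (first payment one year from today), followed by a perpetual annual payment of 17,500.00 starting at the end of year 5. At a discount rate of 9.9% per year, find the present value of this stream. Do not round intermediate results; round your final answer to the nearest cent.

PV of 4-year annuity: 12,700.00 × [1 − (1+0.099)^−4] / 0.099 = 40344.59086
Perpetuity value at year 4: 17,500.00 / 0.099 = 176767.67677
PV of perpetuity: 176767.67677 / (1+0.099)^4 = 121174.73661
Total PV = 40344.59086 + 121174.73661 = 161519.32747

161519.33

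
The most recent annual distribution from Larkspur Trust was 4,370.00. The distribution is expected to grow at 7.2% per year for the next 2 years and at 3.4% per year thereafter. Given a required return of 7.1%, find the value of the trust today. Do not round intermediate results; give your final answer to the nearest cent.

D_1 = 4684.64000
D_2 = 5021.93408
Terminal value at year 2: TV = D_2×(1+g_2)/(r−g_2) = 5192.67984/0.037 = 140342.69834
P_0 = D_1/(1+r)^1 + D_2/(1+r)^2 + TV/(1+r)^2
    = 4374.08030 + 4378.16441 + 122351.94587 = 131104.19058

131104.19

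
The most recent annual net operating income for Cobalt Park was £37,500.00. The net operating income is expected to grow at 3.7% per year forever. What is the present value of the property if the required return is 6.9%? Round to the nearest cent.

D₁ = D₀ × (1 + g) = £37,500.00 × 1.037 = £38,887.5000
Growing perpetuity: P = D₁ / (r − g) = £38,887.5000 / (0.069 − 0.037) = £1,215,234.38

£1215234.38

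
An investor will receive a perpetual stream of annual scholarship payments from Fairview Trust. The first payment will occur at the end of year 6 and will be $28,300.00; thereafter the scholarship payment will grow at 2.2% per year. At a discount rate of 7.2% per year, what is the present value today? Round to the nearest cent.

Value at end of year 5: C₁ / (r − g) = $28,300.00 / (0.072 − 0.022) = $566,000.0000
Discount to today: PV = $566,000.0000 / (1 + 0.072)^5 = $566,000.0000 / 1.415709 = $399,799.74

$399799.74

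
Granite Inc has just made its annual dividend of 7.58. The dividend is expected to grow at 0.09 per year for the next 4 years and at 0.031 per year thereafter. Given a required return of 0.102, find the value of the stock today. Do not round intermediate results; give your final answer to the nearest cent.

D_1 = 8.26220
D_2 = 9.00580
D_3 = 9.81632
D_4 = 10.69979
Terminal value at year 4: TV = D_4×(1+g_2)/(r−g_2) = 11.03148/0.071 = 155.37299
P_0 = D_1/(1+r)^1 + D_2/(1+r)^2 + D_3/(1+r)^3 + D_4/(1+r)^4 + TV/(1+r)^4
    = 7.49746 + 7.41582 + 7.33506 + 7.25519 + 105.35354 = 134.85707

134.86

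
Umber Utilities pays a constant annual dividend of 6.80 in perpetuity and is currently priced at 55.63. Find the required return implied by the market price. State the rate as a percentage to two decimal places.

P = C/r ⇒ r = C/P = 6.80/55.63 = 0.122236

12.22%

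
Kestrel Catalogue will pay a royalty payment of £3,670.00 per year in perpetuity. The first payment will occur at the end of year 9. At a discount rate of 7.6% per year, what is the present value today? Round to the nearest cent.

Value at end of year 8: C / r = £3,670.00 / 0.076 = £48,289.4737
Discount to today: PV = £48,289.4737 / (1 + 0.076)^8 = £48,289.4737 / 1.796794 = £26,875.36

£26875.36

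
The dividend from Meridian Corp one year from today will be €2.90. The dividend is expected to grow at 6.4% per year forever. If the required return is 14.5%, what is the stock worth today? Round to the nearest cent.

Growing perpetuity: P = D₁ / (r − g) = €2.9000 / (0.145 − 0.064) = €35.80

€35.80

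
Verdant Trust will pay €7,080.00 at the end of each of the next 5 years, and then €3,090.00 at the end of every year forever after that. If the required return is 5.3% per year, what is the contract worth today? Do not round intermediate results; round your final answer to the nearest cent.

PV of 5-year annuity: €7,080.00 × [1 − (1+0.053)^−5] / 0.053 = 30400.15189
Perpetuity value at year 5: €3,090.00 / 0.053 = 58301.88679
PV of perpetuity: 58301.88679 / (1+0.053)^5 = 45034.02389
Total PV = 30400.15189 + 45034.02389 = 75434.17578

€75434.18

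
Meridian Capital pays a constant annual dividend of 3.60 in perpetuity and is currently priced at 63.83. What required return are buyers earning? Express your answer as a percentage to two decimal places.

5.64%

P = C/r ⇒ r = C/P = 3.60/63.83 = 0.056400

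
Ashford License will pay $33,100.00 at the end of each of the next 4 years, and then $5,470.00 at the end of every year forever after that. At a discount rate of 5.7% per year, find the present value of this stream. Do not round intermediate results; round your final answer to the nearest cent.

$192367.16

PV of 4-year annuity: $33,100.00 × [1 − (1+0.057)^−4] / 0.057 = 115487.31187
Perpetuity value at year 4: $5,470.00 / 0.057 = 95964.91228
PV of perpetuity: 95964.91228 / (1+0.057)^4 = 76879.84896
Total PV = 115487.31187 + 76879.84896 = 192367.16083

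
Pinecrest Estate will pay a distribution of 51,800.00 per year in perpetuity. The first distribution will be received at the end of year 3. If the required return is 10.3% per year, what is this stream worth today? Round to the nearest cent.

Value at end of year 2: C / r = 51,800.00 / 0.103 = 502,912.6214
Discount to today: PV = 502,912.6214 / (1 + 0.103)^2 = 502,912.6214 / 1.216609 = 413,372.43

413372.43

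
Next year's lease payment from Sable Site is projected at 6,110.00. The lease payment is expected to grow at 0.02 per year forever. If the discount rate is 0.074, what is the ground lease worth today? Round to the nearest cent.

113148.15

Growing perpetuity: P = D₁ / (r − g) = 6,110.0000 / (0.074 − 0.02) = 113,148.15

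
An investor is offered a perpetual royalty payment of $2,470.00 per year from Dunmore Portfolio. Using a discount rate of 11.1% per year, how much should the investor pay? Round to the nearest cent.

$22252.25

Level perpetuity: PV = C / r = $2,470.00 / 0.111 = $22,252.25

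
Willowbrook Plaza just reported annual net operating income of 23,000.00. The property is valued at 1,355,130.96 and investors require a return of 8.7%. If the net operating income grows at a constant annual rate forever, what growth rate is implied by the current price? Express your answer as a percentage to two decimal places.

P = D₀(1+g)/(r−g) ⇒ P(r−g) = D₀(1+g) ⇒ g(P+D₀) = P·r − D₀
g = (P·r − D₀)/(P + D₀) = (1,355,130.96×0.087 − 23,000.00) / (1,355,130.96 + 23,000.00) = 0.068859

6.89%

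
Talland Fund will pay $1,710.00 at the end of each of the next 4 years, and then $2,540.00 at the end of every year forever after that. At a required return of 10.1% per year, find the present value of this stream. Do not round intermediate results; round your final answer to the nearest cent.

PV of 4-year annuity: $1,710.00 × [1 − (1+0.101)^−4] / 0.101 = 5408.75701
Perpetuity value at year 4: $2,540.00 / 0.101 = 25148.51485
PV of perpetuity: 25148.51485 / (1+0.101)^4 = 17114.45473
Total PV = 5408.75701 + 17114.45473 = 22523.21174

$22523.21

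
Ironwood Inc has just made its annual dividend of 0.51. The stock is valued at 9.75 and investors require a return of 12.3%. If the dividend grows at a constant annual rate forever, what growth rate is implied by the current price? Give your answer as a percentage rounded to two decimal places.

P = D₀(1+g)/(r−g) ⇒ P(r−g) = D₀(1+g) ⇒ g(P+D₀) = P·r − D₀
g = (P·r − D₀)/(P + D₀) = (9.75×0.123 − 0.51) / (9.75 + 0.51) = 0.067178

6.72%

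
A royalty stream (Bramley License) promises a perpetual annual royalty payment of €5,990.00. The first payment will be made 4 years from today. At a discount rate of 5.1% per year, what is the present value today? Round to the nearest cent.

Value at end of year 3: C / r = €5,990.00 / 0.051 = €117,450.9804
Discount to today: PV = €117,450.9804 / (1 + 0.051)^3 = €117,450.9804 / 1.160936 = €101,169.24

€101169.24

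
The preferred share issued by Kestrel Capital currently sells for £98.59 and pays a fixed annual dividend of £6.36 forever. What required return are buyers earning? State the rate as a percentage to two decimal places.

6.45%

P = C/r ⇒ r = C/P = £6.36/£98.59 = 0.064510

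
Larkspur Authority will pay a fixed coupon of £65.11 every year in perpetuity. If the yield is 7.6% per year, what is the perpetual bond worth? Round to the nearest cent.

£856.71

Level perpetuity: PV = C / r = £65.11 / 0.076 = £856.71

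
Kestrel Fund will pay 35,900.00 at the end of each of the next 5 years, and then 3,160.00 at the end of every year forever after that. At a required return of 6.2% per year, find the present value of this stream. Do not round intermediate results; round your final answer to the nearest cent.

188133.40

PV of 5-year annuity: 35,900.00 × [1 − (1+0.062)^−5] / 0.062 = 150404.61578
Perpetuity value at year 5: 3,160.00 / 0.062 = 50967.74194
PV of perpetuity: 50967.74194 / (1+0.062)^5 = 37728.78411
Total PV = 150404.61578 + 37728.78411 = 188133.39989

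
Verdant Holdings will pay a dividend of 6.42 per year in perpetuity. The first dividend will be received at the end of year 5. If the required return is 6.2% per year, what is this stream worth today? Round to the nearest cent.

Value at end of year 4: C / r = 6.42 / 0.062 = 103.5484
Discount to today: PV = 103.5484 / (1 + 0.062)^4 = 103.5484 / 1.272032 = 81.40

81.40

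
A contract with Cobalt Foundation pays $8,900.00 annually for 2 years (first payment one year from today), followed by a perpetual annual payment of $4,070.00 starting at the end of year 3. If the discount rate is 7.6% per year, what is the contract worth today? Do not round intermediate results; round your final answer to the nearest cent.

PV of 2-year annuity: $8,900.00 × [1 − (1+0.076)^−2] / 0.076 = 15958.52738
Perpetuity value at year 2: $4,070.00 / 0.076 = 53552.63158
PV of perpetuity: 53552.63158 / (1+0.076)^2 = 46254.74321
Total PV = 15958.52738 + 46254.74321 = 62213.27060

$62213.27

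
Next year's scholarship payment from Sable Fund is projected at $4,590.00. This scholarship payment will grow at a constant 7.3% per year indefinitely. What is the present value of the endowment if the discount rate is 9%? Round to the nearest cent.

Growing perpetuity: P = D₁ / (r − g) = $4,590.0000 / (0.09 − 0.073) = $270,000.00

$270000.00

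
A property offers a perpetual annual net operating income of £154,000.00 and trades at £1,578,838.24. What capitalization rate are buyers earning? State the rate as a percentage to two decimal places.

9.75%

P = C/r ⇒ r = C/P = £154,000.00/£1,578,838.24 = 0.097540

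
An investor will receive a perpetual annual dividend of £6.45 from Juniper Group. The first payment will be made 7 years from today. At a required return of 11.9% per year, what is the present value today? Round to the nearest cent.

Value at end of year 6: C / r = £6.45 / 0.119 = £54.2017
Discount to today: PV = £54.2017 / (1 + 0.119)^6 = £54.2017 / 1.963272 = £27.61

£27.61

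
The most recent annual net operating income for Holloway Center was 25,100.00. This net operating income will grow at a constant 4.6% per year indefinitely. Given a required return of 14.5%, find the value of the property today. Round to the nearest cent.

D₁ = D₀ × (1 + g) = 25,100.00 × 1.046 = 26,254.6000
Growing perpetuity: P = D₁ / (r − g) = 26,254.6000 / (0.145 − 0.046) = 265,197.98

265197.98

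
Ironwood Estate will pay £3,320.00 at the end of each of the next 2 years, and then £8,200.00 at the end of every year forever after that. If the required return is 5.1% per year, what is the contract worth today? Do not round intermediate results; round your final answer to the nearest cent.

£151723.23

PV of 2-year annuity: £3,320.00 × [1 − (1+0.051)^−2] / 0.051 = 6164.50646
Perpetuity value at year 2: £8,200.00 / 0.051 = 160784.31373
PV of perpetuity: 160784.31373 / (1+0.051)^2 = 145558.72548
Total PV = 6164.50646 + 145558.72548 = 151723.23194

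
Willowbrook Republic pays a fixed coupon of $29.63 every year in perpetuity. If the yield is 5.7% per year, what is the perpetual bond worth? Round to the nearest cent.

Level perpetuity: PV = C / r = $29.63 / 0.057 = $519.82

$519.82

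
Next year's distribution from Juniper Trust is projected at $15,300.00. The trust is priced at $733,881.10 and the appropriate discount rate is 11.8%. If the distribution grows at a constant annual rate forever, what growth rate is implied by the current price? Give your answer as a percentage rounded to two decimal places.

9.72%

P = D₁/(r−g) ⇒ g = r − D₁/P = 0.118 − $15,300.00/$733,881.10 = 0.097152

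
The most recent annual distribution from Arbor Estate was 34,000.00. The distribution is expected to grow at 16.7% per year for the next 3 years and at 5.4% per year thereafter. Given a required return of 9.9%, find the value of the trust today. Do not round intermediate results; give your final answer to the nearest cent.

D_1 = 39678.00000
D_2 = 46304.22600
D_3 = 54037.03174
Terminal value at year 3: TV = D_3×(1+g_2)/(r−g_2) = 56955.03146/0.045 = 1265667.36569
P_0 = D_1/(1+r)^1 + D_2/(1+r)^2 + D_3/(1+r)^3 + TV/(1+r)^3
    = 36103.73066 + 38337.62847 + 40709.74743 + 953512.75082 = 1068663.85737

1068663.86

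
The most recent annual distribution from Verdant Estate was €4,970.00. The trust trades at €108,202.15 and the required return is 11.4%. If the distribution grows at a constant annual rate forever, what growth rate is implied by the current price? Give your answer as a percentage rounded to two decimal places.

6.51%

P = D₀(1+g)/(r−g) ⇒ P(r−g) = D₀(1+g) ⇒ g(P+D₀) = P·r − D₀
g = (P·r − D₀)/(P + D₀) = (€108,202.15×0.114 − €4,970.00) / (€108,202.15 + €4,970.00) = 0.065078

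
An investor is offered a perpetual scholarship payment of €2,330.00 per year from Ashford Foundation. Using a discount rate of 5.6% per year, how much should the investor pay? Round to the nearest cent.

Level perpetuity: PV = C / r = €2,330.00 / 0.056 = €41,607.14

€41607.14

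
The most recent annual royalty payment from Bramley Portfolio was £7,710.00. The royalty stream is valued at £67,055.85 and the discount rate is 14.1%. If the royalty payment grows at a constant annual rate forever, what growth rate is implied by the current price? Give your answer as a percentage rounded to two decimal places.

2.33%

P = D₀(1+g)/(r−g) ⇒ P(r−g) = D₀(1+g) ⇒ g(P+D₀) = P·r − D₀
g = (P·r − D₀)/(P + D₀) = (£67,055.85×0.141 − £7,710.00) / (£67,055.85 + £7,710.00) = 0.023338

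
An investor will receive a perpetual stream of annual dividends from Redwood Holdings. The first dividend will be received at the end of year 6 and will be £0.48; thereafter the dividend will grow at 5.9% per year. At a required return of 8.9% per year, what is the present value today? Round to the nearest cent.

Value at end of year 5: C₁ / (r − g) = £0.48 / (0.089 − 0.059) = £16.0000
Discount to today: PV = £16.0000 / (1 + 0.089)^5 = £16.0000 / 1.531579 = £10.45

£10.45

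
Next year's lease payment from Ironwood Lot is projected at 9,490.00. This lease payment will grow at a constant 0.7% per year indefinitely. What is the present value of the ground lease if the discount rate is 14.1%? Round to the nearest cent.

70820.90

Growing perpetuity: P = D₁ / (r − g) = 9,490.0000 / (0.141 − 0.007) = 70,820.90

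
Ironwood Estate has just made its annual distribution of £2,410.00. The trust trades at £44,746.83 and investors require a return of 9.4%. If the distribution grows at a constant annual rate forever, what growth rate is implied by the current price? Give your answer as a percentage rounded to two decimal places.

P = D₀(1+g)/(r−g) ⇒ P(r−g) = D₀(1+g) ⇒ g(P+D₀) = P·r − D₀
g = (P·r − D₀)/(P + D₀) = (£44,746.83×0.094 − £2,410.00) / (£44,746.83 + £2,410.00) = 0.038090

3.81%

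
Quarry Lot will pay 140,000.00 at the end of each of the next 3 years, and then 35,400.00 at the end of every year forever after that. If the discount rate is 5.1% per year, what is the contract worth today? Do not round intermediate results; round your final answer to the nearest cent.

978436.48

PV of 3-year annuity: 140,000.00 × [1 − (1+0.051)^−3] / 0.051 = 380541.45346
Perpetuity value at year 3: 35,400.00 / 0.051 = 694117.64706
PV of perpetuity: 694117.64706 / (1+0.051)^3 = 597895.02240
Total PV = 380541.45346 + 597895.02240 = 978436.47585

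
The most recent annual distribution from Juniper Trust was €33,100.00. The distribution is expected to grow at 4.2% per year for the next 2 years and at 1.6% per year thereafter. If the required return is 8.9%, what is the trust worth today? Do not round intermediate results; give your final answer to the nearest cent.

€483748.73

D_1 = 34490.20000
D_2 = 35938.78840
Terminal value at year 2: TV = D_2×(1+g_2)/(r−g_2) = 36513.80901/0.073 = 500189.16458
P_0 = D_1/(1+r)^1 + D_2/(1+r)^2 + TV/(1+r)^2
    = 31671.44169 + 30304.53833 + 421772.75264 = 483748.73266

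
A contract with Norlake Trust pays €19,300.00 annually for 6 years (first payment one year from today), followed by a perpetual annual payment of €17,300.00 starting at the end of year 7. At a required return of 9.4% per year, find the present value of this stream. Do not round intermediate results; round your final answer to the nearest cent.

PV of 6-year annuity: €19,300.00 × [1 − (1+0.094)^−6] / 0.094 = 85555.36105
Perpetuity value at year 6: €17,300.00 / 0.094 = 184042.55319
PV of perpetuity: 184042.55319 / (1+0.094)^6 = 107353.03267
Total PV = 85555.36105 + 107353.03267 = 192908.39371

€192908.39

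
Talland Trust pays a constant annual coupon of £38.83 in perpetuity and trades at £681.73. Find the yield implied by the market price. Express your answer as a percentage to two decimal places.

P = C/r ⇒ r = C/P = £38.83/£681.73 = 0.056958

5.70%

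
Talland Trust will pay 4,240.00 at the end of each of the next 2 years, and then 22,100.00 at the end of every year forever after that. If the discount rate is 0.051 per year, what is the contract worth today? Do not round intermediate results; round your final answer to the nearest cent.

PV of 2-year annuity: 4,240.00 × [1 − (1+0.051)^−2] / 0.051 = 7872.74319
Perpetuity value at year 2: 22,100.00 / 0.051 = 433333.33333
PV of perpetuity: 433333.33333 / (1+0.051)^2 = 392298.51624
Total PV = 7872.74319 + 392298.51624 = 400171.25943

400171.26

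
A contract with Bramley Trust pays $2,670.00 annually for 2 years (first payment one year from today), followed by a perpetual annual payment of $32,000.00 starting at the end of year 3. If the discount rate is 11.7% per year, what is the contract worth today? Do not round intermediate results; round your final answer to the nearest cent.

PV of 2-year annuity: $2,670.00 × [1 − (1+0.117)^−2] / 0.117 = 4530.28760
Perpetuity value at year 2: $32,000.00 / 0.117 = 273504.27350
PV of perpetuity: 273504.27350 / (1+0.117)^2 = 219208.69183
Total PV = 4530.28760 + 219208.69183 = 223738.97943

$223738.98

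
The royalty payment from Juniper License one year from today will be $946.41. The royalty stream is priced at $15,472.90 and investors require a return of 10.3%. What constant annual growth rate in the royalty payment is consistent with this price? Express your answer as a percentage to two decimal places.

P = D₁/(r−g) ⇒ g = r − D₁/P = 0.103 − $946.41/$15,472.90 = 0.041834

4.18%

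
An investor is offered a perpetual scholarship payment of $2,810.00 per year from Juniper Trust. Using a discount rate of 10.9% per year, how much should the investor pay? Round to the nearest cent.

$25779.82

Level perpetuity: PV = C / r = $2,810.00 / 0.109 = $25,779.82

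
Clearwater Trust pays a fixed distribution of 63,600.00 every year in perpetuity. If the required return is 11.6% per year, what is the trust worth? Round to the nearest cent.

Level perpetuity: PV = C / r = 63,600.00 / 0.116 = 548,275.86

548275.86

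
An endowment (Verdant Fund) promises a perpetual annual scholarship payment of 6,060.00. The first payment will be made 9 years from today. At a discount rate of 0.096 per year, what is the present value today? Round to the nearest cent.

Value at end of year 8: C / r = 6,060.00 / 0.096 = 63,125.0000
Discount to today: PV = 63,125.0000 / (1 + 0.096)^8 = 63,125.0000 / 2.082018 = 30,319.15

30319.15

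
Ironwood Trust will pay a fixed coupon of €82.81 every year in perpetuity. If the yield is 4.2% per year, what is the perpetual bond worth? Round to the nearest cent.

€1971.67

Level perpetuity: PV = C / r = €82.81 / 0.042 = €1,971.67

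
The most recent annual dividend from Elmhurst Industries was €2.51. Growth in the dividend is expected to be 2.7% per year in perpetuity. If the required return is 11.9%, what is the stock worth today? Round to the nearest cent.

D₁ = D₀ × (1 + g) = €2.51 × 1.027 = €2.5778
Growing perpetuity: P = D₁ / (r − g) = €2.5778 / (0.119 − 0.027) = €28.02

€28.02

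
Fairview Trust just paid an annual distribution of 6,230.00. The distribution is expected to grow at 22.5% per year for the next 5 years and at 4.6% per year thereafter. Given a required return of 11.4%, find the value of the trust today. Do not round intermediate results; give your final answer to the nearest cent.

195881.46

D_1 = 7631.75000
D_2 = 9348.89375
D_3 = 11452.39484
D_4 = 14029.18368
D_5 = 17185.75001
Terminal value at year 5: TV = D_5×(1+g_2)/(r−g_2) = 17976.29451/0.068 = 264357.27225
P_0 = D_1/(1+r)^1 + D_2/(1+r)^2 + D_3/(1+r)^3 + D_4/(1+r)^4 + D_5/(1+r)^5 + TV/(1+r)^5
    = 6850.76302 + 7533.37944 + 8284.01240 + 9109.43913 + 10017.11215 + 154086.75450 = 195881.46063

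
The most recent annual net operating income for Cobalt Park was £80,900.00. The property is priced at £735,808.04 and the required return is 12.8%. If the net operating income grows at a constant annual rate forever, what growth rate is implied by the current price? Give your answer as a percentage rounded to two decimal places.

P = D₀(1+g)/(r−g) ⇒ P(r−g) = D₀(1+g) ⇒ g(P+D₀) = P·r − D₀
g = (P·r − D₀)/(P + D₀) = (£735,808.04×0.128 − £80,900.00) / (£735,808.04 + £80,900.00) = 0.016265

1.63%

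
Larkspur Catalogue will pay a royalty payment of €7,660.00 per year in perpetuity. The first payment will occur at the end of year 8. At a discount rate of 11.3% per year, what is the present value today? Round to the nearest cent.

€32039.39

Value at end of year 7: C / r = €7,660.00 / 0.113 = €67,787.6106
Discount to today: PV = €67,787.6106 / (1 + 0.113)^7 = €67,787.6106 / 2.115759 = €32,039.39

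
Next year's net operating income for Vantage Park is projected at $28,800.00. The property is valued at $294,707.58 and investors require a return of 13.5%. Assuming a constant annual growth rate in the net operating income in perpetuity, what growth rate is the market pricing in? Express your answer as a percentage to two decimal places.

P = D₁/(r−g) ⇒ g = r − D₁/P = 0.135 − $28,800.00/$294,707.58 = 0.037276

3.73%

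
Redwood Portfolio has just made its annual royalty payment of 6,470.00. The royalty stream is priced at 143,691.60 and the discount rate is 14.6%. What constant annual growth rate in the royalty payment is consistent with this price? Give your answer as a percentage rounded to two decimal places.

P = D₀(1+g)/(r−g) ⇒ P(r−g) = D₀(1+g) ⇒ g(P+D₀) = P·r − D₀
g = (P·r − D₀)/(P + D₀) = (143,691.60×0.146 − 6,470.00) / (143,691.60 + 6,470.00) = 0.096622

9.66%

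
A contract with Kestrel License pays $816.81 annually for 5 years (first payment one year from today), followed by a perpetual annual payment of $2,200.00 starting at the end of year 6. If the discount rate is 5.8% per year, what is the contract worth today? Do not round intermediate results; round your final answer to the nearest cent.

PV of 5-year annuity: $816.81 × [1 − (1+0.058)^−5] / 0.058 = 3459.50217
Perpetuity value at year 5: $2,200.00 / 0.058 = 37931.03448
PV of perpetuity: 37931.03448 / (1+0.058)^5 = 28613.19462
Total PV = 3459.50217 + 28613.19462 = 32072.69679

$32072.70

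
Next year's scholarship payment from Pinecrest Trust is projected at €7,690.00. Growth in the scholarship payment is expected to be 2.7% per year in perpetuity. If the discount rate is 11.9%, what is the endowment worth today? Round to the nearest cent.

€83586.96

Growing perpetuity: P = D₁ / (r − g) = €7,690.0000 / (0.119 − 0.027) = €83,586.96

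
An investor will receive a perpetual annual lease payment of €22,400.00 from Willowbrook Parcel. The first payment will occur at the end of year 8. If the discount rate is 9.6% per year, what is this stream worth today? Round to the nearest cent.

Value at end of year 7: C / r = €22,400.00 / 0.096 = €233,333.3333
Discount to today: PV = €233,333.3333 / (1 + 0.096)^7 = €233,333.3333 / 1.899651 = €122,829.56

€122829.56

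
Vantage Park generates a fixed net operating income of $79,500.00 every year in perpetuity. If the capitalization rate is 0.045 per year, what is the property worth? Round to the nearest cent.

Level perpetuity: PV = C / r = $79,500.00 / 0.045 = $1,766,666.67

$1766666.67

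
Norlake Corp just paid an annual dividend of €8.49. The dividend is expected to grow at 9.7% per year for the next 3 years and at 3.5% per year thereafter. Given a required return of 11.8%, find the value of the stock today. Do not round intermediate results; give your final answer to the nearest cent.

€124.54

D_1 = 9.31353
D_2 = 10.21694
D_3 = 11.20799
Terminal value at year 3: TV = D_3×(1+g_2)/(r−g_2) = 11.60027/0.083 = 139.76223
P_0 = D_1/(1+r)^1 + D_2/(1+r)^2 + D_3/(1+r)^3 + TV/(1+r)^3
    = 8.33053 + 8.17405 + 8.02051 + 100.01483 = 124.53993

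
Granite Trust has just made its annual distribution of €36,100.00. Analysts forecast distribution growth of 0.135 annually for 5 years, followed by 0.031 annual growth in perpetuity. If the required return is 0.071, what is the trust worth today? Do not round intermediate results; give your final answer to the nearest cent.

D_1 = 40973.50000
D_2 = 46504.92250
D_3 = 52783.08704
D_4 = 59908.80379
D_5 = 67996.49230
Terminal value at year 5: TV = D_5×(1+g_2)/(r−g_2) = 70104.38356/0.04 = 1752609.58900
P_0 = D_1/(1+r)^1 + D_2/(1+r)^2 + D_3/(1+r)^3 + D_4/(1+r)^4 + D_5/(1+r)^5 + TV/(1+r)^5
    = 38257.23623 + 40543.38293 + 42966.14344 + 45533.68143 + 48254.64838 + 1243763.56206 = 1459318.65447

€1459318.65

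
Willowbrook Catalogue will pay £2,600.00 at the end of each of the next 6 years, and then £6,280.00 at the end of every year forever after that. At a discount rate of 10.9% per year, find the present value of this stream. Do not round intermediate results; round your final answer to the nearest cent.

PV of 6-year annuity: £2,600.00 × [1 − (1+0.109)^−6] / 0.109 = 11031.15785
Perpetuity value at year 6: £6,280.00 / 0.109 = 57614.67890
PV of perpetuity: 57614.67890 / (1+0.109)^6 = 30970.18994
Total PV = 11031.15785 + 30970.18994 = 42001.34779

£42001.35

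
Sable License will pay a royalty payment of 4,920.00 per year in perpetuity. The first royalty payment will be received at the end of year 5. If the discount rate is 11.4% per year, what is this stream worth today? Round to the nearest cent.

Value at end of year 4: C / r = 4,920.00 / 0.114 = 43,157.8947
Discount to today: PV = 43,157.8947 / (1 + 0.114)^4 = 43,157.8947 / 1.540071 = 28,023.31

28023.31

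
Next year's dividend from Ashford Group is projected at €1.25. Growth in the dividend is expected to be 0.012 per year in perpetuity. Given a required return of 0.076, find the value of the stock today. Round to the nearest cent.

€19.53

Growing perpetuity: P = D₁ / (r − g) = €1.2500 / (0.076 − 0.012) = €19.53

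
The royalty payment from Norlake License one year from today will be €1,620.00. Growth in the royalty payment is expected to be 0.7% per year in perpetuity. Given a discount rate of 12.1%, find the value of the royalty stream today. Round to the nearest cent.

€14210.53

Growing perpetuity: P = D₁ / (r − g) = €1,620.0000 / (0.121 − 0.007) = €14,210.53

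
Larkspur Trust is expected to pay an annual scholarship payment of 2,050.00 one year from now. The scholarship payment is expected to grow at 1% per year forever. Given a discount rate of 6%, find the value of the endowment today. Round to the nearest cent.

Growing perpetuity: P = D₁ / (r − g) = 2,050.0000 / (0.06 − 0.01) = 41,000.00

41000.00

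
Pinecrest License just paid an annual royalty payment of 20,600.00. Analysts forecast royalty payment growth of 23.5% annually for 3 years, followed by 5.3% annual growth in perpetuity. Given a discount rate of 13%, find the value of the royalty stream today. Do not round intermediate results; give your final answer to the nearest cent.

441777.95

D_1 = 25441.00000
D_2 = 31419.63500
D_3 = 38803.24922
Terminal value at year 3: TV = D_3×(1+g_2)/(r−g_2) = 40859.82143/0.077 = 530647.03161
P_0 = D_1/(1+r)^1 + D_2/(1+r)^2 + D_3/(1+r)^3 + TV/(1+r)^3
    = 22514.15929 + 24606.18294 + 26892.59817 + 367765.01137 = 441777.95178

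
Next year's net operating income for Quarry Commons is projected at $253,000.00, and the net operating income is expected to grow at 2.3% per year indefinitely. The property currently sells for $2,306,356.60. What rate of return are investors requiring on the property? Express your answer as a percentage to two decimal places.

13.27%

P = D₁/(r − g) ⇒ r = D₁/P + g = $253,000.0000/$2,306,356.60 + 0.023 = 0.109697 + 0.023 = 0.132697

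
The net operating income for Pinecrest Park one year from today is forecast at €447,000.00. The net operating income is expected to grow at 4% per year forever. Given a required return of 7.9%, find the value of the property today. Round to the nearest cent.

Growing perpetuity: P = D₁ / (r − g) = €447,000.0000 / (0.079 − 0.04) = €11,461,538.46

€11461538.46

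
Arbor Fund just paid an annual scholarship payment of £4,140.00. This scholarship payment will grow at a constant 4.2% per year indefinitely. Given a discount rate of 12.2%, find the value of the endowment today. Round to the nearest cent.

D₁ = D₀ × (1 + g) = £4,140.00 × 1.042 = £4,313.8800
Growing perpetuity: P = D₁ / (r − g) = £4,313.8800 / (0.122 − 0.042) = £53,923.50

£53923.50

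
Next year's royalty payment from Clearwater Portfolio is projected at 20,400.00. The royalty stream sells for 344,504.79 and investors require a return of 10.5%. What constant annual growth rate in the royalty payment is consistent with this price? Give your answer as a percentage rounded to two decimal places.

4.58%

P = D₁/(r−g) ⇒ g = r − D₁/P = 0.105 − 20,400.00/344,504.79 = 0.045785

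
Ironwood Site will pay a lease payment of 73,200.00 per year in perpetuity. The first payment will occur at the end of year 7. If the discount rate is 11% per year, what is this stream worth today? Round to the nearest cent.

Value at end of year 6: C / r = 73,200.00 / 0.11 = 665,454.5455
Discount to today: PV = 665,454.5455 / (1 + 0.11)^6 = 665,454.5455 / 1.870415 = 355,779.17

355779.17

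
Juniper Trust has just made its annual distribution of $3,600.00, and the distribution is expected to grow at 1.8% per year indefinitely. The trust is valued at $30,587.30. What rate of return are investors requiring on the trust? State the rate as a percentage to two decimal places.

D₁ = $3,600.00 × 1.018 = $3,664.8000
P = D₁/(r − g) ⇒ r = D₁/P + g = $3,664.8000/$30,587.30 + 0.018 = 0.119814 + 0.018 = 0.137814

13.78%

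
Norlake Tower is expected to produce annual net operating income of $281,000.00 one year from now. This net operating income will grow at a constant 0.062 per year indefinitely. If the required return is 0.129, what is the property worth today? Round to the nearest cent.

$4194029.85

Growing perpetuity: P = D₁ / (r − g) = $281,000.0000 / (0.129 − 0.062) = $4,194,029.85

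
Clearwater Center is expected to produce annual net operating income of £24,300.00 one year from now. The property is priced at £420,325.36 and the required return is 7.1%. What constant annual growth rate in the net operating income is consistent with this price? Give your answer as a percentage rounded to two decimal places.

P = D₁/(r−g) ⇒ g = r − D₁/P = 0.071 − £24,300.00/£420,325.36 = 0.013188

1.32%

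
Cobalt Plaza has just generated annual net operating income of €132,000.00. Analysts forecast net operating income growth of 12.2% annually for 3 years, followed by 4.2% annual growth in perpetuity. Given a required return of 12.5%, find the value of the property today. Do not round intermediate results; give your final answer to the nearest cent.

€2037826.45

D_1 = 148104.00000
D_2 = 166172.68800
D_3 = 186445.75594
Terminal value at year 3: TV = D_3×(1+g_2)/(r−g_2) = 194276.47769/0.083 = 2340680.45404
P_0 = D_1/(1+r)^1 + D_2/(1+r)^2 + D_3/(1+r)^3 + TV/(1+r)^3
    = 131648.00000 + 131296.93867 + 130946.81350 + 1643934.69474 = 2037826.44691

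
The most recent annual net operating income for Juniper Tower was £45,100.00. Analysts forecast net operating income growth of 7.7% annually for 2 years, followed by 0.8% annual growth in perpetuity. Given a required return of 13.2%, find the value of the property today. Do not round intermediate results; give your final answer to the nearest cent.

D_1 = 48572.70000
D_2 = 52312.79790
Terminal value at year 2: TV = D_2×(1+g_2)/(r−g_2) = 52731.30028/0.124 = 425252.42164
P_0 = D_1/(1+r)^1 + D_2/(1+r)^2 + TV/(1+r)^2
    = 42908.74558 + 40823.95671 + 331859.26098 = 415591.96327

£415591.96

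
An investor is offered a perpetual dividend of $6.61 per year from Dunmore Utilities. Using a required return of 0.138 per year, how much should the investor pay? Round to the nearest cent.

Level perpetuity: PV = C / r = $6.61 / 0.138 = $47.90

$47.90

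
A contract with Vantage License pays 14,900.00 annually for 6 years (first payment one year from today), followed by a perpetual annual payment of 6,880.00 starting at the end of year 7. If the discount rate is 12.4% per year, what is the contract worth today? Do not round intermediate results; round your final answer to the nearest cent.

PV of 6-year annuity: 14,900.00 × [1 − (1+0.124)^−6] / 0.124 = 60572.20545
Perpetuity value at year 6: 6,880.00 / 0.124 = 55483.87097
PV of perpetuity: 55483.87097 / (1+0.124)^6 = 27514.95999
Total PV = 60572.20545 + 27514.95999 = 88087.16545

88087.17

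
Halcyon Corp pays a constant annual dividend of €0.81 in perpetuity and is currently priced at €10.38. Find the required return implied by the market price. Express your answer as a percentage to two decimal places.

7.80%

P = C/r ⇒ r = C/P = €0.81/€10.38 = 0.078035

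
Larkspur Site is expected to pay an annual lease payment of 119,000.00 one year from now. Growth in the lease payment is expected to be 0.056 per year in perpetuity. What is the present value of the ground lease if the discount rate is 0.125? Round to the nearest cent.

Growing perpetuity: P = D₁ / (r − g) = 119,000.0000 / (0.125 − 0.056) = 1,724,637.68

1724637.68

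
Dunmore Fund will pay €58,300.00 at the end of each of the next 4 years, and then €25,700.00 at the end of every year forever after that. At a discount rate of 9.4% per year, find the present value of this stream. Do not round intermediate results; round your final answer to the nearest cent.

PV of 4-year annuity: €58,300.00 × [1 − (1+0.094)^−4] / 0.094 = 187229.19970
Perpetuity value at year 4: €25,700.00 / 0.094 = 273404.25532
PV of perpetuity: 273404.25532 / (1+0.094)^4 = 190869.25648
Total PV = 187229.19970 + 190869.25648 = 378098.45618

€378098.46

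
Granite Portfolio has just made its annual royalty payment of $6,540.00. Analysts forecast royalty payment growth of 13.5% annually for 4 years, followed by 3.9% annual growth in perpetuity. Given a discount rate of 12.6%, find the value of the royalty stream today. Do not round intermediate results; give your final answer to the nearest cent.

$107318.28

D_1 = 7422.90000
D_2 = 8424.99150
D_3 = 9562.36535
D_4 = 10853.28468
Terminal value at year 4: TV = D_4×(1+g_2)/(r−g_2) = 11276.56278/0.087 = 129615.66411
P_0 = D_1/(1+r)^1 + D_2/(1+r)^2 + D_3/(1+r)^3 + D_4/(1+r)^4 + TV/(1+r)^4
    = 6592.27353 + 6644.96489 + 6698.07739 + 6751.61442 + 80631.34928 = 107318.27952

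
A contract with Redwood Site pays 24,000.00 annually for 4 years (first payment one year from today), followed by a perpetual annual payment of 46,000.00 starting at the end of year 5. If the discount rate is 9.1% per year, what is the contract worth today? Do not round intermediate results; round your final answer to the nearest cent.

434376.83

PV of 4-year annuity: 24,000.00 × [1 − (1+0.091)^−4] / 0.091 = 77582.91764
Perpetuity value at year 4: 46,000.00 / 0.091 = 505494.50549
PV of perpetuity: 505494.50549 / (1+0.091)^4 = 356793.91335
Total PV = 77582.91764 + 356793.91335 = 434376.83099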